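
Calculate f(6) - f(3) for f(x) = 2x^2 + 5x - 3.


Net change = f(b) - f(a)
f(x) = 2x^2 + 5x - 3
Compute f(6):
f(6) = 2 * 6^2 + 5 * 6 - 3
= 72 + 30 - 3
= 99
Compute f(3):
f(3) = 2 * 3^2 + 5 * 3 - 3
= 18 + 15 - 3
= 30
Net change = 99 - 30 = 69

69


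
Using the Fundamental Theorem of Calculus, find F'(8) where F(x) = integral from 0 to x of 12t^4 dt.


By the Fundamental Theorem of Calculus (Part 1):
If F(x) = integral from 0 to x of f(t) dt, then F'(x) = f(x)
Here f(t) = 12t^4
So F'(x) = 12x^4
Evaluate at x = 8:
F'(8) = 12 * 8^4
= 12 * 4096
= 49152

49152


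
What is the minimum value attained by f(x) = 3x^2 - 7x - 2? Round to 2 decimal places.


For a quadratic f(x) = ax^2 + bx + c with a > 0, the minimum is at the vertex.
Vertex x-coordinate: x = -b/(2a)
x = -(-7) / (2 * 3)
x = 7/6
Substitute back to find the minimum value:
f(7/6) = 3 * (7/6)^2 - 7 * (7/6) - 2
= 49/12 - 49/6 - 2
= -73/12 ≈ -6.08

-6.08


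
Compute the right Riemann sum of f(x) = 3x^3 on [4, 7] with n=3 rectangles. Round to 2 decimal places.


Right Riemann sum uses right endpoints of each subinterval.
Interval: [4, 7], n = 3
dx = (7 - 4) / 3 = 1
Right endpoints: [5, 6, 7]
f values: [375, 648, 1029]
Sum = dx * (sum of f values)
= 1 * 2052
= 2052 = 2052.00

2052.00


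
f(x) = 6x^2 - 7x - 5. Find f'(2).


Differentiate term by term using power and sum rules:
f(x) = 6x^2 - 7x - 5
f'(x) = 12x - 7
Substitute x = 2:
f'(2) = 12 * 2 - 7
= 24 - 7
= 17

17


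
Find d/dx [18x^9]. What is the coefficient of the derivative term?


We apply the power rule: d/dx [ax^n] = a*n * x^(n-1)
d/dx [18x^9]
= 18 * 9 * x^(9-1)
= 162x^8
The coefficient is 162

162


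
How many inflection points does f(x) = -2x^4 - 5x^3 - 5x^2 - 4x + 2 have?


Inflection points occur where f''(x) = 0 and concavity changes.
f(x) = -2x^4 - 5x^3 - 5x^2 - 4x + 2
f'(x) = -8x^3 - 15x^2 - 10x - 4
f''(x) = -24x^2 - 30x - 10
This is a quadratic in x. Use the discriminant to count real roots.
Discriminant = (-30)^2 - 4 * (-24) * (-10)
= 900 - 960
= -60
Since discriminant < 0, f''(x) = 0 has no real solutions.
Number of inflection points: 0

0


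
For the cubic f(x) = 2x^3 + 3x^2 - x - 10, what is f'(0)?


Differentiate f(x) = 2x^3 + 3x^2 - x - 10 term by term:
f'(x) = 6x^2 + 6x - 1
Substitute x = 0:
f'(0) = 6 * 0^2 + 6 * 0 - 1
= 0 + 0 - 1
= -1

-1


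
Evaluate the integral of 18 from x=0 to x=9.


The integral of a constant k over [a, b] equals k * (b - a).
integral from 0 to 9 of 18 dx
= 18 * (9 - 0)
= 18 * 9
= 162

162


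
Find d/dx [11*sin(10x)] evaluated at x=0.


Apply the chain rule to differentiate 11*sin(10x):
d/dx [11*sin(10x)]
= 11 * cos(10x) * d/dx(10x)
= 11 * 10 * cos(10x)
= 110 * cos(10x)
Evaluate at x = 0:
= 110 * cos(0)
= 110 * 1
= 110

110


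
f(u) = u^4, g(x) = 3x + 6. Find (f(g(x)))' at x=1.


Using the chain rule: (f(g(x)))' = f'(g(x)) * g'(x)
First, find g(1):
g(1) = 3 * 1 + 6 = 9
Next, f'(u) = 4u^3
And g'(x) = 3
So f'(g(1)) * g'(1)
= 4 * 9^3 * 3
= 4 * 729 * 3
= 8748

8748


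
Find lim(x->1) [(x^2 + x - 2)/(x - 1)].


Direct substitution gives 0/0, so we factor the numerator.
Factor: (x^2 + x - 2) = (x - 1)(x + 2)
Cancel the common factor (x - 1):
(x^2 + x - 2)/(x - 1) = (x + 2)
Now substitute x = 1:
= (1) - (-2) = 3

3


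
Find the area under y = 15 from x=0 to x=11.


The area under a constant function y = 15 is a rectangle.
Width = 11 - 0 = 11
Height = 15
Area = width * height
= 11 * 15
= 165

165


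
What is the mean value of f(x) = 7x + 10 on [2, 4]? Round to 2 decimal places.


Average value = 1/(b-a) * integral from a to b of f(x) dx
First compute the integral of 7x + 10:
F(x) = (7/2)x^2 + 10x
F(4) = 7/2 * 16 + 10 * 4 = 96
F(2) = 7/2 * 4 + 10 * 2 = 34
Integral = 96 - 34 = 62
Average = 62 / (4 - 2) = 62 / 2
= 31 = 31.00

31.00


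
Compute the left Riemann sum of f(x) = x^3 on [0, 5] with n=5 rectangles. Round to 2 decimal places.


Left Riemann sum uses left endpoints of each subinterval.
Interval: [0, 5], n = 5
dx = (5 - 0) / 5 = 1
Left endpoints: [0, 1, 2, 3, 4]
f values: [0, 1, 8, 27, 64]
Sum = dx * (sum of f values)
= 1 * 100
= 100 = 100.00

100.00


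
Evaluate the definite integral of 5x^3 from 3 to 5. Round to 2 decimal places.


Find the antiderivative of 5x^3:
F(x) = 5/4 * x^4
Apply the Fundamental Theorem of Calculus:
F(5) - F(3)
= 5/4 * 5^4 - 5/4 * 3^4
= 5/4 * (625 - 81)
= 5/4 * 544
= 680 = 680.00

680.00


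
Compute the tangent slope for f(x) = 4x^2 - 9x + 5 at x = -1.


The slope of the tangent line equals f'(x) at the point.
f(x) = 4x^2 - 9x + 5
f'(x) = 8x - 9
At x = -1:
f'(-1) = 8 * (-1) - 9
= -8 - 9
= -17

-17


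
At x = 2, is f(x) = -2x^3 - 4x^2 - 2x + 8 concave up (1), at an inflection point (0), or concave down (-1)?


Concavity is determined by the sign of f''(x).
f(x) = -2x^3 - 4x^2 - 2x + 8
f'(x) = -6x^2 - 8x - 2
f''(x) = -12x - 8
f''(2) = -12 * 2 - 8
= -24 - 8
= -32
Since f''(2) < 0, the function is concave down (-1)

-1


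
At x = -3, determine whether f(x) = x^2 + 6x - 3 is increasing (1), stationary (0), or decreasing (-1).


Compute f'(x) to determine behavior:
f'(x) = 2x + 6
f'(-3) = 2 * (-3) + 6
= -6 + 6
= 0
Since f'(-3) = 0, the function is stationary (0)

0


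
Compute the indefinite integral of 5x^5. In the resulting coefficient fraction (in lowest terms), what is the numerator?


Apply the power rule for integration:
integral of ax^n dx = a/(n+1) * x^(n+1) + C
integral of 5x^5 dx
= 5/6 * x^6 + C
The coefficient in lowest terms is 5/6, and its numerator is 5

5


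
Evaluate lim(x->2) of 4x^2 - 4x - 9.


Since polynomials are continuous, we use direct substitution.
lim(x->2) of 4x^2 - 4x - 9
= 4 * 2^2 - 4 * 2 - 9
= 16 - 8 - 9
= -1

-1


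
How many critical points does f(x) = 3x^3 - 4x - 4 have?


Find where f'(x) = 0:
f(x) = 3x^3 - 4x - 4
f'(x) = 9x^2 - 4
This is a quadratic in x. Use the discriminant to count real roots.
Discriminant = (0)^2 - 4 * 9 * (-4)
= 0 - (-144)
= 144
Since discriminant > 0, f'(x) = 0 has 2 real solutions.
Number of critical points: 2

2


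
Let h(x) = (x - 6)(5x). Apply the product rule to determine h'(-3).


Let u(x) = x - 6 and v(x) = 5x
u'(x) = 1
v'(x) = 5
Product rule: h'(x) = u'(x)*v(x) + u(x)*v'(x)
= 1 * (5x) + (x - 6) * 5
At x = -3:
u(-3) = 1 * (-3) - 6 = -9
v(-3) = 5 * (-3) + 0 = -15
h'(-3) = 1 * (-15) + (-9) * 5
= -15 - 45
= -60

-60


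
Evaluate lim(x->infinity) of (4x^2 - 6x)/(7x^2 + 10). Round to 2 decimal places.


For limits at infinity with equal-degree polynomials,
we compare leading coefficients.
Numerator leading term: 4x^2
Denominator leading term: 7x^2
Divide both by x^2:
lim = (4 - 6/x) / (7 + 10/x^2)
As x -> infinity, the 1/x and 1/x^2 terms vanish:
= 4/7 ≈ 0.57

0.57


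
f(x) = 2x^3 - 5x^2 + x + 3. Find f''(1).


First derivative:
f'(x) = 6x^2 - 10x + 1
Second derivative:
f''(x) = 12x - 10
Substitute x = 1:
f''(1) = 12 * 1 - 10
= 12 - 10
= 2

2


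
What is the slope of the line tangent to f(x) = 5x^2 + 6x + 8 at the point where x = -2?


The slope of the tangent line equals f'(x) at the point.
f(x) = 5x^2 + 6x + 8
f'(x) = 10x + 6
At x = -2:
f'(-2) = 10 * (-2) + 6
= -20 + 6
= -14

-14


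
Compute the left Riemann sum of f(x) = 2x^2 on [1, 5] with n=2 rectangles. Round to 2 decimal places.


Left Riemann sum uses left endpoints of each subinterval.
Interval: [1, 5], n = 2
dx = (5 - 1) / 2 = 2
Left endpoints: [1, 3]
f values: [2, 18]
Sum = dx * (sum of f values)
= 2 * 20
= 40 = 40.00

40.00


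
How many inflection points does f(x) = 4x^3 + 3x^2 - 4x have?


Inflection points occur where f''(x) = 0 and concavity changes.
f(x) = 4x^3 + 3x^2 - 4x
f'(x) = 12x^2 + 6x - 4
f''(x) = 24x + 6
Set f''(x) = 0:
24x + 6 = 0
x = -6 / 24 = -1/4
Since f''(x) is linear (degree 1), it changes sign at this point.
Therefore there is exactly 1 inflection point.

1


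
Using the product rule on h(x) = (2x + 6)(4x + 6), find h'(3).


Let u(x) = 2x + 6 and v(x) = 4x + 6
u'(x) = 2
v'(x) = 4
Product rule: h'(x) = u'(x)*v(x) + u(x)*v'(x)
= 2 * (4x + 6) + (2x + 6) * 4
At x = 3:
u(3) = 2 * 3 + 6 = 12
v(3) = 4 * 3 + 6 = 18
h'(3) = 2 * 18 + 12 * 4
= 36 + 48
= 84

84


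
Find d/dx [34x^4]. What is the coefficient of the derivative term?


We apply the power rule: d/dx [ax^n] = a*n * x^(n-1)
d/dx [34x^4]
= 34 * 4 * x^(4-1)
= 136x^3
The coefficient is 136

136


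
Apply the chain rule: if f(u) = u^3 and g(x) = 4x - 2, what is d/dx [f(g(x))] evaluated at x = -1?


Using the chain rule: (f(g(x)))' = f'(g(x)) * g'(x)
First, find g(-1):
g(-1) = 4 * (-1) - 2 = -6
Next, f'(u) = 3u^2
And g'(x) = 4
So f'(g(-1)) * g'(-1)
= 3 * (-6)^2 * 4
= 3 * 36 * 4
= 432

432


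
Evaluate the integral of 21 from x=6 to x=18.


The integral of a constant k over [a, b] equals k * (b - a).
integral from 6 to 18 of 21 dx
= 21 * (18 - 6)
= 21 * 12
= 252

252


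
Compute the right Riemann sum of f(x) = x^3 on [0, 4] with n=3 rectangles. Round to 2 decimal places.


Right Riemann sum uses right endpoints of each subinterval.
Interval: [0, 4], n = 3
dx = (4 - 0) / 3 = 4/3
Right endpoints: [4/3, 8/3, 4]
f values: [64/27, 512/27, 64]
Sum = dx * (sum of f values)
= 4/3 * 256/3
= 1024/9 ≈ 113.78

113.78


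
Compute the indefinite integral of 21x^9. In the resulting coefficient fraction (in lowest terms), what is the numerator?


Apply the power rule for integration:
integral of ax^n dx = a/(n+1) * x^(n+1) + C
integral of 21x^9 dx
= 21/10 * x^10 + C
The coefficient in lowest terms is 21/10, and its numerator is 21

21


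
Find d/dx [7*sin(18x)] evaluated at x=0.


Apply the chain rule to differentiate 7*sin(18x):
d/dx [7*sin(18x)]
= 7 * cos(18x) * d/dx(18x)
= 7 * 18 * cos(18x)
= 126 * cos(18x)
Evaluate at x = 0:
= 126 * cos(0)
= 126 * 1
= 126

126


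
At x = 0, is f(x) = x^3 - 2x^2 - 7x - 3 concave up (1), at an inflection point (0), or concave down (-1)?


Concavity is determined by the sign of f''(x).
f(x) = x^3 - 2x^2 - 7x - 3
f'(x) = 3x^2 - 4x - 7
f''(x) = 6x - 4
f''(0) = 6 * 0 - 4
= 0 - 4
= -4
Since f''(0) < 0, the function is concave down (-1)

-1


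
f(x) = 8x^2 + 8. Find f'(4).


Differentiate term by term using power and sum rules:
f(x) = 8x^2 + 8
f'(x) = 16x
Substitute x = 4:
f'(4) = 16 * 4 + 0
= 64 + 0
= 64

64


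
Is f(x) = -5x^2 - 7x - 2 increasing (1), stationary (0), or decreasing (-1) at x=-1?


Compute f'(x) to determine behavior:
f'(x) = -10x - 7
f'(-1) = -10 * (-1) - 7
= 10 - 7
= 3
Since f'(-1) > 0, the function is increasing (1)

1


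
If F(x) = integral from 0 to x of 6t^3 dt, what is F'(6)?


By the Fundamental Theorem of Calculus (Part 1):
If F(x) = integral from 0 to x of f(t) dt, then F'(x) = f(x)
Here f(t) = 6t^3
So F'(x) = 6x^3
Evaluate at x = 6:
F'(6) = 6 * 6^3
= 6 * 216
= 1296

1296


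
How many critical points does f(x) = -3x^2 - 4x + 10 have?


Find where f'(x) = 0:
f'(x) = -6x - 4
Set f'(x) = 0:
-6x - 4 = 0
x = 4 / (-6) = -2/3
This is a linear equation in x, so there is exactly one solution.
Number of critical points: 1

1


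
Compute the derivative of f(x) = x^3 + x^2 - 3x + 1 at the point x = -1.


Differentiate f(x) = x^3 + x^2 - 3x + 1 term by term:
f'(x) = 3x^2 + 2x - 3
Substitute x = -1:
f'(-1) = 3 * (-1)^2 + 2 * (-1) - 3
= 3 - 2 - 3
= -2

-2


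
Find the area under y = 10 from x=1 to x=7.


The area under a constant function y = 10 is a rectangle.
Width = 7 - 1 = 6
Height = 10
Area = width * height
= 6 * 10
= 60

60


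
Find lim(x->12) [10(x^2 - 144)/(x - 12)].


Direct substitution gives 0/0, so we factor the numerator.
Factor: 10(x^2 - 144) = 10 * (x - 12)(x + 12)
Cancel the common factor (x - 12):
10(x^2 - 144)/(x - 12) = 10 * (x + 12)
Now substitute x = 12:
= 10 * (12 + 12) = 240

240


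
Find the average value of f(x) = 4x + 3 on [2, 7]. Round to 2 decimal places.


Average value = 1/(b-a) * integral from a to b of f(x) dx
First compute the integral of 4x + 3:
F(x) = 2x^2 + 3x
F(7) = 2 * 49 + 3 * 7 = 119
F(2) = 2 * 4 + 3 * 2 = 14
Integral = 119 - 14 = 105
Average = 105 / (7 - 2) = 105 / 5
= 21 = 21.00

21.00


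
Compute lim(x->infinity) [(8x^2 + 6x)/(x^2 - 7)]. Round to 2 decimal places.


For limits at infinity with equal-degree polynomials,
we compare leading coefficients.
Numerator leading term: 8x^2
Denominator leading term: x^2
Divide both by x^2:
lim = (8 + 6/x) / (1 - 7/x^2)
As x -> infinity, the 1/x and 1/x^2 terms vanish:
= 8/1 = 8 = 8.00

8.00


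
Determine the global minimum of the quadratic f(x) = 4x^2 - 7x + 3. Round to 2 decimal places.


For a quadratic f(x) = ax^2 + bx + c with a > 0, the minimum is at the vertex.
Vertex x-coordinate: x = -b/(2a)
x = -(-7) / (2 * 4)
x = 7/8
Substitute back to find the minimum value:
f(7/8) = 4 * (7/8)^2 - 7 * (7/8) + 3
= 49/16 - 49/8 + 3
= -1/16 ≈ -0.06

-0.06


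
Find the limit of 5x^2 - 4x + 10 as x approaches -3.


Since polynomials are continuous, we use direct substitution.
lim(x->-3) of 5x^2 - 4x + 10
= 5 * (-3)^2 - 4 * (-3) + 10
= 45 + 12 + 10
= 67

67


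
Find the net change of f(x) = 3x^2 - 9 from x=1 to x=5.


Net change = f(b) - f(a)
f(x) = 3x^2 - 9
Compute f(5):
f(5) = 3 * 5^2 + 0 * 5 - 9
= 75 + 0 - 9
= 66
Compute f(1):
f(1) = 3 * 1^2 + 0 * 1 - 9
= 3 + 0 - 9
= -6
Net change = 66 - (-6) = 72

72


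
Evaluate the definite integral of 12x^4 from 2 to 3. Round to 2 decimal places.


Find the antiderivative of 12x^4:
F(x) = 12/5 * x^5
Apply the Fundamental Theorem of Calculus:
F(3) - F(2)
= 12/5 * 3^5 - 12/5 * 2^5
= 12/5 * (243 - 32)
= 12/5 * 211
= 2532/5 = 506.40

506.40


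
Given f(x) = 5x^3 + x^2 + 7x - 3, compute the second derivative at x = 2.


First derivative:
f'(x) = 15x^2 + 2x + 7
Second derivative:
f''(x) = 30x + 2
Substitute x = 2:
f''(2) = 30 * 2 + 2
= 60 + 2
= 62

62


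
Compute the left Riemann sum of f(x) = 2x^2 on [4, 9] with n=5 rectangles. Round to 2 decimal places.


Left Riemann sum uses left endpoints of each subinterval.
Interval: [4, 9], n = 5
dx = (9 - 4) / 5 = 1
Left endpoints: [4, 5, 6, 7, 8]
f values: [32, 50, 72, 98, 128]
Sum = dx * (sum of f values)
= 1 * 380
= 380 = 380.00

380.00


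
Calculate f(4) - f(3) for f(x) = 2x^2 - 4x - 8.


Net change = f(b) - f(a)
f(x) = 2x^2 - 4x - 8
Compute f(4):
f(4) = 2 * 4^2 - 4 * 4 - 8
= 32 - 16 - 8
= 8
Compute f(3):
f(3) = 2 * 3^2 - 4 * 3 - 8
= 18 - 12 - 8
= -2
Net change = 8 - (-2) = 10

10


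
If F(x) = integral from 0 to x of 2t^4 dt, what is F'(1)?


By the Fundamental Theorem of Calculus (Part 1):
If F(x) = integral from 0 to x of f(t) dt, then F'(x) = f(x)
Here f(t) = 2t^4
So F'(x) = 2x^4
Evaluate at x = 1:
F'(1) = 2 * 1^4
= 2 * 1
= 2

2


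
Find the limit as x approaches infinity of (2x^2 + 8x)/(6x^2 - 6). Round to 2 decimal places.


For limits at infinity with equal-degree polynomials,
we compare leading coefficients.
Numerator leading term: 2x^2
Denominator leading term: 6x^2
Divide both by x^2:
lim = (2 + 8/x) / (6 - 6/x^2)
As x -> infinity, the 1/x and 1/x^2 terms vanish:
= 2/6 = 1/3 ≈ 0.33

0.33


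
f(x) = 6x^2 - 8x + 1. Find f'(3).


Differentiate term by term using power and sum rules:
f(x) = 6x^2 - 8x + 1
f'(x) = 12x - 8
Substitute x = 3:
f'(3) = 12 * 3 - 8
= 36 - 8
= 28

28


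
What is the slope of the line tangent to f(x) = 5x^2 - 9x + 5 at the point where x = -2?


The slope of the tangent line equals f'(x) at the point.
f(x) = 5x^2 - 9x + 5
f'(x) = 10x - 9
At x = -2:
f'(-2) = 10 * (-2) - 9
= -20 - 9
= -29

-29


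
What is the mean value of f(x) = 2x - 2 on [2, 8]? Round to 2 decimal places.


Average value = 1/(b-a) * integral from a to b of f(x) dx
First compute the integral of 2x - 2:
F(x) = x^2 - 2x
F(8) = 1 * 64 - 2 * 8 = 48
F(2) = 1 * 4 - 2 * 2 = 0
Integral = 48 - 0 = 48
Average = 48 / (8 - 2) = 48 / 6
= 8 = 8.00

8.00


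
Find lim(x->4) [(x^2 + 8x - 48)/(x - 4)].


Direct substitution gives 0/0, so we factor the numerator.
Factor: (x^2 + 8x - 48) = (x - 4)(x + 12)
Cancel the common factor (x - 4):
(x^2 + 8x - 48)/(x - 4) = (x + 12)
Now substitute x = 4:
= (4) - (-12) = 16

16


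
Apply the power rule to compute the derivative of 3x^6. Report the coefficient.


We apply the power rule: d/dx [ax^n] = a*n * x^(n-1)
d/dx [3x^6]
= 3 * 6 * x^(6-1)
= 18x^5
The coefficient is 18

18


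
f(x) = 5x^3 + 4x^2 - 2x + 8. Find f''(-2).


First derivative:
f'(x) = 15x^2 + 8x - 2
Second derivative:
f''(x) = 30x + 8
Substitute x = -2:
f''(-2) = 30 * (-2) + 8
= -60 + 8
= -52

-52


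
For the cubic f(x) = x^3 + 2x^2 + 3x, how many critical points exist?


Find where f'(x) = 0:
f(x) = x^3 + 2x^2 + 3x
f'(x) = 3x^2 + 4x + 3
This is a quadratic in x. Use the discriminant to count real roots.
Discriminant = (4)^2 - 4 * 3 * 3
= 16 - 36
= -20
Since discriminant < 0, f'(x) = 0 has no real solutions.
Number of critical points: 0

0


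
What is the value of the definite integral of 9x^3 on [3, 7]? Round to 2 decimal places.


Find the antiderivative of 9x^3:
F(x) = 9/4 * x^4
Apply the Fundamental Theorem of Calculus:
F(7) - F(3)
= 9/4 * 7^4 - 9/4 * 3^4
= 9/4 * (2401 - 81)
= 9/4 * 2320
= 5220 = 5220.00

5220.00


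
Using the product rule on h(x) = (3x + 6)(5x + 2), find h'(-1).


Let u(x) = 3x + 6 and v(x) = 5x + 2
u'(x) = 3
v'(x) = 5
Product rule: h'(x) = u'(x)*v(x) + u(x)*v'(x)
= 3 * (5x + 2) + (3x + 6) * 5
At x = -1:
u(-1) = 3 * (-1) + 6 = 3
v(-1) = 5 * (-1) + 2 = -3
h'(-1) = 3 * (-3) + 3 * 5
= -9 + 15
= 6

6


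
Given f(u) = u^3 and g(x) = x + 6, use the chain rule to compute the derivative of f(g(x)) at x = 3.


Using the chain rule: (f(g(x)))' = f'(g(x)) * g'(x)
First, find g(3):
g(3) = 1 * 3 + 6 = 9
Next, f'(u) = 3u^2
And g'(x) = 1
So f'(g(3)) * g'(3)
= 3 * 9^2 * 1
= 3 * 81 * 1
= 243

243


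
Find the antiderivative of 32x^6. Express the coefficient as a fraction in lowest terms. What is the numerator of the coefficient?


Apply the power rule for integration:
integral of ax^n dx = a/(n+1) * x^(n+1) + C
integral of 32x^6 dx
= 32/7 * x^7 + C
The coefficient in lowest terms is 32/7, and its numerator is 32

32


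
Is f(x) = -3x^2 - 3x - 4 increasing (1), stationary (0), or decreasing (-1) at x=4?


Compute f'(x) to determine behavior:
f'(x) = -6x - 3
f'(4) = -6 * 4 - 3
= -24 - 3
= -27
Since f'(4) < 0, the function is decreasing (-1)

-1


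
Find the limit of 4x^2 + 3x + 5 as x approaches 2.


Since polynomials are continuous, we use direct substitution.
lim(x->2) of 4x^2 + 3x + 5
= 4 * 2^2 + 3 * 2 + 5
= 16 + 6 + 5
= 27

27


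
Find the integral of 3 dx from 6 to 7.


The integral of a constant k over [a, b] equals k * (b - a).
integral from 6 to 7 of 3 dx
= 3 * (7 - 6)
= 3 * 1
= 3

3


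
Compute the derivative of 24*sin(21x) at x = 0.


Apply the chain rule to differentiate 24*sin(21x):
d/dx [24*sin(21x)]
= 24 * cos(21x) * d/dx(21x)
= 24 * 21 * cos(21x)
= 504 * cos(21x)
Evaluate at x = 0:
= 504 * cos(0)
= 504 * 1
= 504

504


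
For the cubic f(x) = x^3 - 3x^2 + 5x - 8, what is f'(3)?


Differentiate f(x) = x^3 - 3x^2 + 5x - 8 term by term:
f'(x) = 3x^2 - 6x + 5
Substitute x = 3:
f'(3) = 3 * 3^2 - 6 * 3 + 5
= 27 - 18 + 5
= 14

14


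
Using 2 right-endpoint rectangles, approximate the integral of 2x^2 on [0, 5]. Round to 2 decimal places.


Right Riemann sum uses right endpoints of each subinterval.
Interval: [0, 5], n = 2
dx = (5 - 0) / 2 = 5/2
Right endpoints: [5/2, 5]
f values: [25/2, 50]
Sum = dx * (sum of f values)
= 5/2 * 125/2
= 625/4 = 156.25

156.25


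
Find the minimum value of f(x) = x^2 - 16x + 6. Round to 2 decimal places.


For a quadratic f(x) = ax^2 + bx + c with a > 0, the minimum is at the vertex.
Vertex x-coordinate: x = -b/(2a)
x = -(-16) / (2 * 1)
x = 16/2 = 8
Substitute back to find the minimum value:
f(8) = 1 * 8^2 - 16 * 8 + 6
= 64 - 128 + 6
= -58 = -58.00

-58.00


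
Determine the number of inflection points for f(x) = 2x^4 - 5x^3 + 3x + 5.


Inflection points occur where f''(x) = 0 and concavity changes.
f(x) = 2x^4 - 5x^3 + 3x + 5
f'(x) = 8x^3 - 15x^2 + 3
f''(x) = 24x^2 - 30x
This is a quadratic in x. Use the discriminant to count real roots.
Discriminant = (-30)^2 - 4 * 24 * 0
= 900 - 0
= 900
Since discriminant > 0, f''(x) = 0 has 2 distinct real solutions.
A quadratic with two distinct real roots changes sign at each root, so concavity changes at both.
Number of inflection points: 2

2


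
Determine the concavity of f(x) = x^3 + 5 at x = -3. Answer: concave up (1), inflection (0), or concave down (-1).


Concavity is determined by the sign of f''(x).
f(x) = x^3 + 5
f'(x) = 3x^2
f''(x) = 6x
f''(-3) = 6 * (-3) + 0
= -18 + 0
= -18
Since f''(-3) < 0, the function is concave down (-1)

-1


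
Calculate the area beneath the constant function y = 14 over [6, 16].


The area under a constant function y = 14 is a rectangle.
Width = 16 - 6 = 10
Height = 14
Area = width * height
= 10 * 14
= 140

140


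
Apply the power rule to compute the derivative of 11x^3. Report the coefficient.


We apply the power rule: d/dx [ax^n] = a*n * x^(n-1)
d/dx [11x^3]
= 11 * 3 * x^(3-1)
= 33x^2
The coefficient is 33

33


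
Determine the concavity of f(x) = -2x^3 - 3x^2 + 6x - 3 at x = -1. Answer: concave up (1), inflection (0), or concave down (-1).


Concavity is determined by the sign of f''(x).
f(x) = -2x^3 - 3x^2 + 6x - 3
f'(x) = -6x^2 - 6x + 6
f''(x) = -12x - 6
f''(-1) = -12 * (-1) - 6
= 12 - 6
= 6
Since f''(-1) > 0, the function is concave up (1)

1


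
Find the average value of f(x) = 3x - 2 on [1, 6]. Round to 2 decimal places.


Average value = 1/(b-a) * integral from a to b of f(x) dx
First compute the integral of 3x - 2:
F(x) = (3/2)x^2 - 2x
F(6) = 3/2 * 36 - 2 * 6 = 42
F(1) = 3/2 * 1 - 2 * 1 = -1/2
Integral = 42 - (-1/2) = 85/2
Average = (85/2) / (6 - 1) = (85/2) / 5
= 17/2 = 8.50

8.50


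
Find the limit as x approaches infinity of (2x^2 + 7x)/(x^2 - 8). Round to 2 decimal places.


For limits at infinity with equal-degree polynomials,
we compare leading coefficients.
Numerator leading term: 2x^2
Denominator leading term: x^2
Divide both by x^2:
lim = (2 + 7/x) / (1 - 8/x^2)
As x -> infinity, the 1/x and 1/x^2 terms vanish:
= 2/1 = 2 = 2.00

2.00


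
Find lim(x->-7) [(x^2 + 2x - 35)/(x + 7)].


Direct substitution gives 0/0, so we factor the numerator.
Factor: (x^2 + 2x - 35) = (x + 7)(x - 5)
Cancel the common factor (x + 7):
(x^2 + 2x - 35)/(x + 7) = (x - 5)
Now substitute x = -7:
= (-7) - (5) = -12

-12


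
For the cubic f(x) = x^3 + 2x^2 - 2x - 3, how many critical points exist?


Find where f'(x) = 0:
f(x) = x^3 + 2x^2 - 2x - 3
f'(x) = 3x^2 + 4x - 2
This is a quadratic in x. Use the discriminant to count real roots.
Discriminant = (4)^2 - 4 * 3 * (-2)
= 16 - (-24)
= 40
Since discriminant > 0, f'(x) = 0 has 2 real solutions.
Number of critical points: 2

2


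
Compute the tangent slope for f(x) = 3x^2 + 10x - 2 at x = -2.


The slope of the tangent line equals f'(x) at the point.
f(x) = 3x^2 + 10x - 2
f'(x) = 6x + 10
At x = -2:
f'(-2) = 6 * (-2) + 10
= -12 + 10
= -2

-2


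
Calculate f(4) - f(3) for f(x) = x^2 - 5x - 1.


Net change = f(b) - f(a)
f(x) = x^2 - 5x - 1
Compute f(4):
f(4) = 1 * 4^2 - 5 * 4 - 1
= 16 - 20 - 1
= -5
Compute f(3):
f(3) = 1 * 3^2 - 5 * 3 - 1
= 9 - 15 - 1
= -7
Net change = -5 - (-7) = 2

2


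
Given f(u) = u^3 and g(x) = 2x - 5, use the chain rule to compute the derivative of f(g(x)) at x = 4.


Using the chain rule: (f(g(x)))' = f'(g(x)) * g'(x)
First, find g(4):
g(4) = 2 * 4 - 5 = 3
Next, f'(u) = 3u^2
And g'(x) = 2
So f'(g(4)) * g'(4)
= 3 * 3^2 * 2
= 3 * 9 * 2
= 54

54


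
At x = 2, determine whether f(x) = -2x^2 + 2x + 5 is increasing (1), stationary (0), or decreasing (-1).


Compute f'(x) to determine behavior:
f'(x) = -4x + 2
f'(2) = -4 * 2 + 2
= -8 + 2
= -6
Since f'(2) < 0, the function is decreasing (-1)

-1


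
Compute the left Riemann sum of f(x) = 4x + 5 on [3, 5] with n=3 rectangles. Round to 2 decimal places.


Left Riemann sum uses left endpoints of each subinterval.
Interval: [3, 5], n = 3
dx = (5 - 3) / 3 = 2/3
Left endpoints: [3, 11/3, 13/3]
f values: [17, 59/3, 67/3]
Sum = dx * (sum of f values)
= 2/3 * 59
= 118/3 ≈ 39.33

39.33


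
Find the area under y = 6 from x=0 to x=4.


The area under a constant function y = 6 is a rectangle.
Width = 4 - 0 = 4
Height = 6
Area = width * height
= 4 * 6
= 24

24


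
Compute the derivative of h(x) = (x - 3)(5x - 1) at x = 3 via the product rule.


Let u(x) = x - 3 and v(x) = 5x - 1
u'(x) = 1
v'(x) = 5
Product rule: h'(x) = u'(x)*v(x) + u(x)*v'(x)
= 1 * (5x - 1) + (x - 3) * 5
At x = 3:
u(3) = 1 * 3 - 3 = 0
v(3) = 5 * 3 - 1 = 14
h'(3) = 1 * 14 + 0 * 5
= 14 + 0
= 14

14


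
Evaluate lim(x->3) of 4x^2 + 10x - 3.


Since polynomials are continuous, we use direct substitution.
lim(x->3) of 4x^2 + 10x - 3
= 4 * 3^2 + 10 * 3 - 3
= 36 + 30 - 3
= 63

63


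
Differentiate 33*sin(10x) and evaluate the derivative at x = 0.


Apply the chain rule to differentiate 33*sin(10x):
d/dx [33*sin(10x)]
= 33 * cos(10x) * d/dx(10x)
= 33 * 10 * cos(10x)
= 330 * cos(10x)
Evaluate at x = 0:
= 330 * cos(0)
= 330 * 1
= 330

330


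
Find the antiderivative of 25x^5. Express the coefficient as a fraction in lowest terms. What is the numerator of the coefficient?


Apply the power rule for integration:
integral of ax^n dx = a/(n+1) * x^(n+1) + C
integral of 25x^5 dx
= 25/6 * x^6 + C
The coefficient in lowest terms is 25/6, and its numerator is 25

25


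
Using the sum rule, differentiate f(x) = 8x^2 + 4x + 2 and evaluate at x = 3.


Differentiate term by term using power and sum rules:
f(x) = 8x^2 + 4x + 2
f'(x) = 16x + 4
Substitute x = 3:
f'(3) = 16 * 3 + 4
= 48 + 4
= 52

52


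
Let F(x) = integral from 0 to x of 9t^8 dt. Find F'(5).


By the Fundamental Theorem of Calculus (Part 1):
If F(x) = integral from 0 to x of f(t) dt, then F'(x) = f(x)
Here f(t) = 9t^8
So F'(x) = 9x^8
Evaluate at x = 5:
F'(5) = 9 * 5^8
= 9 * 390625
= 3515625

3515625


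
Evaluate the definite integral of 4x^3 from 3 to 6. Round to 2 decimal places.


Find the antiderivative of 4x^3:
F(x) = 4/4 * x^4
Apply the Fundamental Theorem of Calculus:
F(6) - F(3)
= 4/4 * 6^4 - 4/4 * 3^4
= 4/4 * (1296 - 81)
= 4/4 * 1215
= 1215 = 1215.00

1215.00


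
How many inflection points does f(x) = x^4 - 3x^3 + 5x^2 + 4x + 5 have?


Inflection points occur where f''(x) = 0 and concavity changes.
f(x) = x^4 - 3x^3 + 5x^2 + 4x + 5
f'(x) = 4x^3 - 9x^2 + 10x + 4
f''(x) = 12x^2 - 18x + 10
This is a quadratic in x. Use the discriminant to count real roots.
Discriminant = (-18)^2 - 4 * 12 * 10
= 324 - 480
= -156
Since discriminant < 0, f''(x) = 0 has no real solutions.
Number of inflection points: 0

0


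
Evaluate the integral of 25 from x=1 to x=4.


The integral of a constant k over [a, b] equals k * (b - a).
integral from 1 to 4 of 25 dx
= 25 * (4 - 1)
= 25 * 3
= 75

75


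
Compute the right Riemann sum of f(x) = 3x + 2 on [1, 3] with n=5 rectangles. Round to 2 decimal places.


Right Riemann sum uses right endpoints of each subinterval.
Interval: [1, 3], n = 5
dx = (3 - 1) / 5 = 2/5
Right endpoints: [7/5, 9/5, 11/5, 13/5, 3]
f values: [31/5, 37/5, 43/5, 49/5, 11]
Sum = dx * (sum of f values)
= 2/5 * 43
= 86/5 = 17.20

17.20


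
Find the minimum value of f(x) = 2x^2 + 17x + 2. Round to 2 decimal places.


For a quadratic f(x) = ax^2 + bx + c with a > 0, the minimum is at the vertex.
Vertex x-coordinate: x = -b/(2a)
x = -(17) / (2 * 2)
x = -17/4
Substitute back to find the minimum value:
f(-17/4) = 2 * (-17/4)^2 + 17 * (-17/4) + 2
= 289/8 - 289/4 + 2
= -273/8 ≈ -34.13

-34.13


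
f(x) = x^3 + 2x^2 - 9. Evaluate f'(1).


Differentiate f(x) = x^3 + 2x^2 - 9 term by term:
f'(x) = 3x^2 + 4x
Substitute x = 1:
f'(1) = 3 * 1^2 + 4 * 1 + 0
= 3 + 4 + 0
= 7

7


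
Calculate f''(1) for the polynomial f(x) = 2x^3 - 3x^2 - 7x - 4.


First derivative:
f'(x) = 6x^2 - 6x - 7
Second derivative:
f''(x) = 12x - 6
Substitute x = 1:
f''(1) = 12 * 1 - 6
= 12 - 6
= 6

6


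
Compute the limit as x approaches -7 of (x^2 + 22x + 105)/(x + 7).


Direct substitution gives 0/0, so we factor the numerator.
Factor: (x^2 + 22x + 105) = (x + 7)(x + 15)
Cancel the common factor (x + 7):
(x^2 + 22x + 105)/(x + 7) = (x + 15)
Now substitute x = -7:
= (-7) - (-15) = 8

8


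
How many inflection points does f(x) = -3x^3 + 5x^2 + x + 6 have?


Inflection points occur where f''(x) = 0 and concavity changes.
f(x) = -3x^3 + 5x^2 + x + 6
f'(x) = -9x^2 + 10x + 1
f''(x) = -18x + 10
Set f''(x) = 0:
-18x + 10 = 0
x = -10 / (-18) = 5/9
Since f''(x) is linear (degree 1), it changes sign at this point.
Therefore there is exactly 1 inflection point.

1


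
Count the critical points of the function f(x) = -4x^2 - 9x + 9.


Find where f'(x) = 0:
f'(x) = -8x - 9
Set f'(x) = 0:
-8x - 9 = 0
x = 9 / (-8) = -9/8
This is a linear equation in x, so there is exactly one solution.
Number of critical points: 1

1


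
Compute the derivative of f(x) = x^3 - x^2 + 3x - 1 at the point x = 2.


Differentiate f(x) = x^3 - x^2 + 3x - 1 term by term:
f'(x) = 3x^2 - 2x + 3
Substitute x = 2:
f'(2) = 3 * 2^2 - 2 * 2 + 3
= 12 - 4 + 3
= 11

11


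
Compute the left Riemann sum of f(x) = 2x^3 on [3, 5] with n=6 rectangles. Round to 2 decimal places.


Left Riemann sum uses left endpoints of each subinterval.
Interval: [3, 5], n = 6
dx = (5 - 3) / 6 = 1/3
Left endpoints: [3, 10/3, 11/3, 4, 13/3, 14/3]
f values: [54, 2000/27, 2662/27, 128, 4394/27, 5488/27]
Sum = dx * (sum of f values)
= 1/3 * 2162/3
= 2162/9 ≈ 240.22

240.22


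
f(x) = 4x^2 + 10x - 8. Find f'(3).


Differentiate term by term using power and sum rules:
f(x) = 4x^2 + 10x - 8
f'(x) = 8x + 10
Substitute x = 3:
f'(3) = 8 * 3 + 10
= 24 + 10
= 34

34


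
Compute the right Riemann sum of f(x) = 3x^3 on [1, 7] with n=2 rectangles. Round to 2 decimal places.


Right Riemann sum uses right endpoints of each subinterval.
Interval: [1, 7], n = 2
dx = (7 - 1) / 2 = 3
Right endpoints: [4, 7]
f values: [192, 1029]
Sum = dx * (sum of f values)
= 3 * 1221
= 3663 = 3663.00

3663.00


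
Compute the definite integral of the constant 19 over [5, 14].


The integral of a constant k over [a, b] equals k * (b - a).
integral from 5 to 14 of 19 dx
= 19 * (14 - 5)
= 19 * 9
= 171

171


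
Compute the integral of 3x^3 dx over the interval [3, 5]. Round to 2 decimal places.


Find the antiderivative of 3x^3:
F(x) = 3/4 * x^4
Apply the Fundamental Theorem of Calculus:
F(5) - F(3)
= 3/4 * 5^4 - 3/4 * 3^4
= 3/4 * (625 - 81)
= 3/4 * 544
= 408 = 408.00

408.00


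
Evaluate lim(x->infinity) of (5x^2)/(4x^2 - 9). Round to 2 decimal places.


For limits at infinity with equal-degree polynomials,
we compare leading coefficients.
Numerator leading term: 5x^2
Denominator leading term: 4x^2
Divide both by x^2:
lim = (5) / (4 - 9/x^2)
As x -> infinity, the 1/x and 1/x^2 terms vanish:
= 5/4 = 1.25

1.25


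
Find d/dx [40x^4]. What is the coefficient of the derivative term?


We apply the power rule: d/dx [ax^n] = a*n * x^(n-1)
d/dx [40x^4]
= 40 * 4 * x^(4-1)
= 160x^3
The coefficient is 160

160


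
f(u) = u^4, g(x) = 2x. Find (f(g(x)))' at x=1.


Using the chain rule: (f(g(x)))' = f'(g(x)) * g'(x)
First, find g(1):
g(1) = 2 * 1 + 0 = 2
Next, f'(u) = 4u^3
And g'(x) = 2
So f'(g(1)) * g'(1)
= 4 * 2^3 * 2
= 4 * 8 * 2
= 64

64


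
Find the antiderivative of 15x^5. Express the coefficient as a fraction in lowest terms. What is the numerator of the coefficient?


Apply the power rule for integration:
integral of ax^n dx = a/(n+1) * x^(n+1) + C
integral of 15x^5 dx
= 15/6 * x^6 + C
= 5/2 * x^6 + C
The coefficient in lowest terms is 5/2, and its numerator is 5

5


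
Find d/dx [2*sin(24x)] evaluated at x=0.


Apply the chain rule to differentiate 2*sin(24x):
d/dx [2*sin(24x)]
= 2 * cos(24x) * d/dx(24x)
= 2 * 24 * cos(24x)
= 48 * cos(24x)
Evaluate at x = 0:
= 48 * cos(0)
= 48 * 1
= 48

48


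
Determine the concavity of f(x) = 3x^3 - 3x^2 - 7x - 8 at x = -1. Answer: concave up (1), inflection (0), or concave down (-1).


Concavity is determined by the sign of f''(x).
f(x) = 3x^3 - 3x^2 - 7x - 8
f'(x) = 9x^2 - 6x - 7
f''(x) = 18x - 6
f''(-1) = 18 * (-1) - 6
= -18 - 6
= -24
Since f''(-1) < 0, the function is concave down (-1)

-1


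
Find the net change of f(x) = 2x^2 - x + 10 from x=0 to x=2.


Net change = f(b) - f(a)
f(x) = 2x^2 - x + 10
Compute f(2):
f(2) = 2 * 2^2 - 1 * 2 + 10
= 8 - 2 + 10
= 16
Compute f(0):
f(0) = 2 * 0^2 - 1 * 0 + 10
= 0 + 0 + 10
= 10
Net change = 16 - 10 = 6

6


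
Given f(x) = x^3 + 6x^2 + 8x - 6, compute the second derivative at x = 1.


First derivative:
f'(x) = 3x^2 + 12x + 8
Second derivative:
f''(x) = 6x + 12
Substitute x = 1:
f''(1) = 6 * 1 + 12
= 6 + 12
= 18

18


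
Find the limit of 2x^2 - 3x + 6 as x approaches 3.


Since polynomials are continuous, we use direct substitution.
lim(x->3) of 2x^2 - 3x + 6
= 2 * 3^2 - 3 * 3 + 6
= 18 - 9 + 6
= 15

15


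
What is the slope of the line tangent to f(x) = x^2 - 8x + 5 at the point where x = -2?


The slope of the tangent line equals f'(x) at the point.
f(x) = x^2 - 8x + 5
f'(x) = 2x - 8
At x = -2:
f'(-2) = 2 * (-2) - 8
= -4 - 8
= -12

-12


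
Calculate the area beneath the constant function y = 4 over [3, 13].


The area under a constant function y = 4 is a rectangle.
Width = 13 - 3 = 10
Height = 4
Area = width * height
= 10 * 4
= 40

40


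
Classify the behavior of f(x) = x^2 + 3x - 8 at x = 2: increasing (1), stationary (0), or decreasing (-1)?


Compute f'(x) to determine behavior:
f'(x) = 2x + 3
f'(2) = 2 * 2 + 3
= 4 + 3
= 7
Since f'(2) > 0, the function is increasing (1)

1


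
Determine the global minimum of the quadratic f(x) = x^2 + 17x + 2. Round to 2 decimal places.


For a quadratic f(x) = ax^2 + bx + c with a > 0, the minimum is at the vertex.
Vertex x-coordinate: x = -b/(2a)
x = -(17) / (2 * 1)
x = -17/2
Substitute back to find the minimum value:
f(-17/2) = 1 * (-17/2)^2 + 17 * (-17/2) + 2
= 289/4 - 289/2 + 2
= -281/4 = -70.25

-70.25


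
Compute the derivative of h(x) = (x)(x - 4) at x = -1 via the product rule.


Let u(x) = x and v(x) = x - 4
u'(x) = 1
v'(x) = 1
Product rule: h'(x) = u'(x)*v(x) + u(x)*v'(x)
= 1 * (x - 4) + (x) * 1
At x = -1:
u(-1) = 1 * (-1) + 0 = -1
v(-1) = 1 * (-1) - 4 = -5
h'(-1) = 1 * (-5) + (-1) * 1
= -5 - 1
= -6

-6


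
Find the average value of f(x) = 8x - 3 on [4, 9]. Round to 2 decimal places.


Average value = 1/(b-a) * integral from a to b of f(x) dx
First compute the integral of 8x - 3:
F(x) = 4x^2 - 3x
F(9) = 4 * 81 - 3 * 9 = 297
F(4) = 4 * 16 - 3 * 4 = 52
Integral = 297 - 52 = 245
Average = 245 / (9 - 4) = 245 / 5
= 49 = 49.00

49.00


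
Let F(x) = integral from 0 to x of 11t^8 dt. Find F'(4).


By the Fundamental Theorem of Calculus (Part 1):
If F(x) = integral from 0 to x of f(t) dt, then F'(x) = f(x)
Here f(t) = 11t^8
So F'(x) = 11x^8
Evaluate at x = 4:
F'(4) = 11 * 4^8
= 11 * 65536
= 720896

720896


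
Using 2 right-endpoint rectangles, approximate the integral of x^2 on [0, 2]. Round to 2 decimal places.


Right Riemann sum uses right endpoints of each subinterval.
Interval: [0, 2], n = 2
dx = (2 - 0) / 2 = 1
Right endpoints: [1, 2]
f values: [1, 4]
Sum = dx * (sum of f values)
= 1 * 5
= 5 = 5.00

5.00


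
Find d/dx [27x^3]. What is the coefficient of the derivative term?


We apply the power rule: d/dx [ax^n] = a*n * x^(n-1)
d/dx [27x^3]
= 27 * 3 * x^(3-1)
= 81x^2
The coefficient is 81

81


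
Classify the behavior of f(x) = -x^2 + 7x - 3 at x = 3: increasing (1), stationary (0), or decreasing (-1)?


Compute f'(x) to determine behavior:
f'(x) = -2x + 7
f'(3) = -2 * 3 + 7
= -6 + 7
= 1
Since f'(3) > 0, the function is increasing (1)

1


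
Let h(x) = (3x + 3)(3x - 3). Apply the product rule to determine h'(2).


Let u(x) = 3x + 3 and v(x) = 3x - 3
u'(x) = 3
v'(x) = 3
Product rule: h'(x) = u'(x)*v(x) + u(x)*v'(x)
= 3 * (3x - 3) + (3x + 3) * 3
At x = 2:
u(2) = 3 * 2 + 3 = 9
v(2) = 3 * 2 - 3 = 3
h'(2) = 3 * 3 + 9 * 3
= 9 + 27
= 36

36


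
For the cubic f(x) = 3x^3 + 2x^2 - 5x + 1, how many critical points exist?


Find where f'(x) = 0:
f(x) = 3x^3 + 2x^2 - 5x + 1
f'(x) = 9x^2 + 4x - 5
This is a quadratic in x. Use the discriminant to count real roots.
Discriminant = (4)^2 - 4 * 9 * (-5)
= 16 - (-180)
= 196
Since discriminant > 0, f'(x) = 0 has 2 real solutions.
Number of critical points: 2

2


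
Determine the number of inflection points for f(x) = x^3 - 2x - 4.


Inflection points occur where f''(x) = 0 and concavity changes.
f(x) = x^3 - 2x - 4
f'(x) = 3x^2 - 2
f''(x) = 6x
Set f''(x) = 0:
6x = 0
x = 0 / 6 = 0
Since f''(x) is linear (degree 1), it changes sign at this point.
Therefore there is exactly 1 inflection point.

1


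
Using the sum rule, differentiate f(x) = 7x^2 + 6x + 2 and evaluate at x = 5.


Differentiate term by term using power and sum rules:
f(x) = 7x^2 + 6x + 2
f'(x) = 14x + 6
Substitute x = 5:
f'(5) = 14 * 5 + 6
= 70 + 6
= 76

76


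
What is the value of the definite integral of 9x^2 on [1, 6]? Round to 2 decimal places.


Find the antiderivative of 9x^2:
F(x) = 9/3 * x^3
Apply the Fundamental Theorem of Calculus:
F(6) - F(1)
= 9/3 * 6^3 - 9/3 * 1^3
= 9/3 * (216 - 1)
= 9/3 * 215
= 645 = 645.00

645.00


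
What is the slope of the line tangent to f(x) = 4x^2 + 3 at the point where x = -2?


The slope of the tangent line equals f'(x) at the point.
f(x) = 4x^2 + 3
f'(x) = 8x
At x = -2:
f'(-2) = 8 * (-2) + 0
= -16 + 0
= -16

-16


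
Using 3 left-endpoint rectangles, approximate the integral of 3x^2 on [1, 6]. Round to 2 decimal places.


Left Riemann sum uses left endpoints of each subinterval.
Interval: [1, 6], n = 3
dx = (6 - 1) / 3 = 5/3
Left endpoints: [1, 8/3, 13/3]
f values: [3, 64/3, 169/3]
Sum = dx * (sum of f values)
= 5/3 * 242/3
= 1210/9 ≈ 134.44

134.44


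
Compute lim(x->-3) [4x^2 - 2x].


Since polynomials are continuous, we use direct substitution.
lim(x->-3) of 4x^2 - 2x
= 4 * (-3)^2 - 2 * (-3) + 0
= 36 + 6 + 0
= 42

42


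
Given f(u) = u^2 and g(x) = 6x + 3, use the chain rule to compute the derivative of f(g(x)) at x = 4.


Using the chain rule: (f(g(x)))' = f'(g(x)) * g'(x)
First, find g(4):
g(4) = 6 * 4 + 3 = 27
Next, f'(u) = 2u
And g'(x) = 6
So f'(g(4)) * g'(4)
= 2 * 27 * 6
= 324

324


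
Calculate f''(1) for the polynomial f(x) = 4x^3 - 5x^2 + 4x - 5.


First derivative:
f'(x) = 12x^2 - 10x + 4
Second derivative:
f''(x) = 24x - 10
Substitute x = 1:
f''(1) = 24 * 1 - 10
= 24 - 10
= 14

14


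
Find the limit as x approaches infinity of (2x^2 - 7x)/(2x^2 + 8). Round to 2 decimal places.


For limits at infinity with equal-degree polynomials,
we compare leading coefficients.
Numerator leading term: 2x^2
Denominator leading term: 2x^2
Divide both by x^2:
lim = (2 - 7/x) / (2 + 8/x^2)
As x -> infinity, the 1/x and 1/x^2 terms vanish:
= 2/2 = 1 = 1.00

1.00


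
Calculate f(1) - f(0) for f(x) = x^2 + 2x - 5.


Net change = f(b) - f(a)
f(x) = x^2 + 2x - 5
Compute f(1):
f(1) = 1 * 1^2 + 2 * 1 - 5
= 1 + 2 - 5
= -2
Compute f(0):
f(0) = 1 * 0^2 + 2 * 0 - 5
= 0 + 0 - 5
= -5
Net change = -2 - (-5) = 3

3


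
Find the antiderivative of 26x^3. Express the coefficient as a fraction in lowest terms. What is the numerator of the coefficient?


Apply the power rule for integration:
integral of ax^n dx = a/(n+1) * x^(n+1) + C
integral of 26x^3 dx
= 26/4 * x^4 + C
= 13/2 * x^4 + C
The coefficient in lowest terms is 13/2, and its numerator is 13

13


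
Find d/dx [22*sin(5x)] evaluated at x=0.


Apply the chain rule to differentiate 22*sin(5x):
d/dx [22*sin(5x)]
= 22 * cos(5x) * d/dx(5x)
= 22 * 5 * cos(5x)
= 110 * cos(5x)
Evaluate at x = 0:
= 110 * cos(0)
= 110 * 1
= 110

110


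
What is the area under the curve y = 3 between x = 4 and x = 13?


The area under a constant function y = 3 is a rectangle.
Width = 13 - 4 = 9
Height = 3
Area = width * height
= 9 * 3
= 27

27
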